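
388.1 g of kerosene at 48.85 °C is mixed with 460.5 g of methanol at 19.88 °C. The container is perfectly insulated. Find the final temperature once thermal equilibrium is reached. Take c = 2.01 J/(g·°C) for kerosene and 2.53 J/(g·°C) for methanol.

T_f ≈ 31.5 °C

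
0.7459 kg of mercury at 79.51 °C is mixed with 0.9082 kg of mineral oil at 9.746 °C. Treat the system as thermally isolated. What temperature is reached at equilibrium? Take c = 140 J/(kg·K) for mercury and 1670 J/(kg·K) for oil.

T_f ≈ 14.2 °C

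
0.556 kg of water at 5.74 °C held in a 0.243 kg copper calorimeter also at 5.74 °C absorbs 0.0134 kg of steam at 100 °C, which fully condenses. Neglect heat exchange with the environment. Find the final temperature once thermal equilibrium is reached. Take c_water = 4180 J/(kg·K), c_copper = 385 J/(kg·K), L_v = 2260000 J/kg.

T_f ≈ 20.1 °C

Conservation of energy gives ΣQ = 0:
latent heat released on condensation: 0.0134×2260000 = 30284; condensed water 100 °C→T: 56.01(T − 100); original water: 2324.1(T − 5.74); copper cup: 0.243×385×(T − 5.74) = 93.55(T − 5.74)
2473.6 T = 30284 + 5601.2 + 13877 = 49762
T ≈ 20.12 °C, under the boiling point, so the assumption holds.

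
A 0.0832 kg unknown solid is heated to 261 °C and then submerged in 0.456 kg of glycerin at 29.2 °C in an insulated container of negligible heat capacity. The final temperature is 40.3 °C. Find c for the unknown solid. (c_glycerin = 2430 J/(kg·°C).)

Setting the total heat transfer to zero:
0.0832×c×(40.3 − 261) + 0.456×2430×(40.3 − 29.2) = 0
-18.36 c = -12300
c = -12300/-18.36 ≈ 669.8 J/(kg·°C)

c ≈ 670 J/(kg·°C)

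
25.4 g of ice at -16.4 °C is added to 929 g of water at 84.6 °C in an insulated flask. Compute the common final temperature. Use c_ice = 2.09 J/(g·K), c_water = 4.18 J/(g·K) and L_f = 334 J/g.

T_f ≈ 80.0 °C

Let T be the final temperature. ΣQ_i = 0:
warm ice to 0 °C: 25.4×2.09×(0 − (-16.4)) = 870.61; melt ice: 25.4×334 = 8483.6; meltwater 0→T: 25.4×4.18×T = 106.17 T; water: 3883.2(T − 84.6)
3989.4 T = 328520 − 9354.2 = 319166
T ≈ 80.00 °C (positive, so assuming full melt was valid).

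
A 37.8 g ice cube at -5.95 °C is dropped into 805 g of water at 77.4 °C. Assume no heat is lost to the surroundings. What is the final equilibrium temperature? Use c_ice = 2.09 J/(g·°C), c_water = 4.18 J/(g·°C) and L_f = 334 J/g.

T_f ≈ 70.2 °C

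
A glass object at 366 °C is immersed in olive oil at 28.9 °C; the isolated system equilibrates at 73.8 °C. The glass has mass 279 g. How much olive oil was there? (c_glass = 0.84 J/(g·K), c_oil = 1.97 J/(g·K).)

m ≈ 774 g

Conservation of energy gives ΣQ = 0:
279×0.84×(73.8 − 366) + m×1.97×(73.8 − 28.9) = 0
88.45 m = 68480
m = 68480/88.45 ≈ 774.2 g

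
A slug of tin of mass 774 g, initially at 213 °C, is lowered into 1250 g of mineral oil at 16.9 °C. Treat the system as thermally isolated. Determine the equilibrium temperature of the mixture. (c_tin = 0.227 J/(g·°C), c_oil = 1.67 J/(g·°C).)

T_f ≈ 32.1 °C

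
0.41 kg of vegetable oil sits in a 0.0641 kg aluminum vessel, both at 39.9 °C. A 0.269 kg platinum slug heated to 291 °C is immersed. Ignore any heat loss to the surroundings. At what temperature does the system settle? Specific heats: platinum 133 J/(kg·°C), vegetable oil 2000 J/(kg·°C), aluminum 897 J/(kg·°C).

T_f ≈ 49.7 °C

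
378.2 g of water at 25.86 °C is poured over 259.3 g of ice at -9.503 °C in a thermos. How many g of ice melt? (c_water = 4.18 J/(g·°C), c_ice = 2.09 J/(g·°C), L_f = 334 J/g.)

m_melted ≈ 107 g

Heat available from the water dropping to 0 °C: 378.2×4.18×25.86 = 40881 J.
Warming the ice to 0 °C takes 259.3×2.09×9.503 = 5150 J, leaving 35731 J for melting.
Fully melting the ice requires m_ice L_f = 259.3×334 = 86606 J.
35731 J < 86606 J, so only part of the ice melts and the system sits at 0 °C.
Mass melted = 35731/334 ≈ 107 g.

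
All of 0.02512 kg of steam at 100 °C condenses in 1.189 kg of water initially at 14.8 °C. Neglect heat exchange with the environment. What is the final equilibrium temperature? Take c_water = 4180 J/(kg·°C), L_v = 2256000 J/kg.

T_f ≈ 27.7 °C

Sum of m c ΔT and latent-heat terms is zero:
steam→water at 100 °C releases m L_v = 0.02512·2256000 = 56671
  condensate cools 100→T: 0.02512·4180·(T − 100) = 105(T − 100)
  original water: 4970(T − 14.8)
5075 T = 56671 + 10500 + 73556 = 140727
T ≈ 27.73 °C — below 100 °C, confirming all the steam condensed.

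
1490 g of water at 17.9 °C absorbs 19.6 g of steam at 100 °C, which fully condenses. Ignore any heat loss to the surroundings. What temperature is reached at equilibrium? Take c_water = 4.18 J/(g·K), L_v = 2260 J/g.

Energy conservation, ΣQ = 0:
latent heat released on condensation: 19.6·2260 = 44296; condensed water 100 °C→T: 81.93(T − 100); water warms: 1490·4.18·(T − 17.9) = 6228.2(T − 17.9)
6310.1 T = 44296 + 8192.8 + 111485 = 163974
T ≈ 25.99 °C (< 100 °C, so full condensation is consistent).

T_f ≈ 26.0 °C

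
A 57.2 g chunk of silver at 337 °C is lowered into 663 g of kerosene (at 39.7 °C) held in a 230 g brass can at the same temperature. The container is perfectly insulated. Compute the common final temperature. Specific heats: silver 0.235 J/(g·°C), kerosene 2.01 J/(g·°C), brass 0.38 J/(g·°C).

Net heat exchanged in the isolated system is zero:
57.2·0.235·(T − 337) + 663·2.01·(T − 39.7) + 230·0.38·(T − 39.7) = 0
(13.44 + 1332.6 + 87.4) T = 13.44·337 + 1332.6·39.7 + 87.4·39.7
T = 60905 / 1433.5 = 42.5 °C

T_f ≈ 42.5 °C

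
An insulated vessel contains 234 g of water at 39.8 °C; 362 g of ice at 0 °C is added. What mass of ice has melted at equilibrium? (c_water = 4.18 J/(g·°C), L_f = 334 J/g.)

m_melted ≈ 117 g

Water can give up m c ΔT = 234×4.18×39.8 = 38929 J before reaching 0 °C.
To melt every bit of ice: 362×334 = 120908 J.
That's not enough to melt it all — equilibrium is at 0 °C with ice remaining.
m_melted×334 = 38929  ⇒  m_melted ≈ 116.6 g.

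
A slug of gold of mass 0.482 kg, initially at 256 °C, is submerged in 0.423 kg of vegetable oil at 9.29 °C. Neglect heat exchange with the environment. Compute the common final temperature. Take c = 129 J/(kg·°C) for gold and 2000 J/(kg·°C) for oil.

T_f ≈ 26.2 °C

Energy conservation, ΣQ = 0:
0.482·129·(T − 256) + 0.423·2000·(T − 9.29) = 0
62.18(T − 256) + 846(T − 9.29) = 0
(62.18 + 846) T = 62.18·256 + 846·9.29
T ≈ 26.18 °C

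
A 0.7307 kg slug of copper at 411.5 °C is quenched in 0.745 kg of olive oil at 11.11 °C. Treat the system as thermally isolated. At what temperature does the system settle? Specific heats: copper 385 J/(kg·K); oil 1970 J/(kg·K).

Taking heat into each body as positive, Σ m c ΔT = 0:
0.7307·385·(T − 411.5) + 0.745·1970·(T − 11.11) = 0
281.32(T − 411.5) + 1467.7(T − 11.11) = 0
1749 T = 132069
T = 132069/1749 ≈ 75.51 °C

T_f ≈ 75.5 °C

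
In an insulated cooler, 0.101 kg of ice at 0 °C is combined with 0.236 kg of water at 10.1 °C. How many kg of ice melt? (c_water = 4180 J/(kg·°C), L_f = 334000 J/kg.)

m_melted ≈ 0.0298 kg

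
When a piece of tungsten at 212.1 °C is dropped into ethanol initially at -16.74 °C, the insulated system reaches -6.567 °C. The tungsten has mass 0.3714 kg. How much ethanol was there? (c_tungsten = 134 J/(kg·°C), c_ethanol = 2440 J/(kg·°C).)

Heat gained plus heat lost sum to zero:
0.3714·134·(-6.567 − 212.1) + m·2440·(-6.567 − (-16.74)) = 0
24822 m = 10883
m = 10883/24822 ≈ 0.4384 kg

m ≈ 0.438 kg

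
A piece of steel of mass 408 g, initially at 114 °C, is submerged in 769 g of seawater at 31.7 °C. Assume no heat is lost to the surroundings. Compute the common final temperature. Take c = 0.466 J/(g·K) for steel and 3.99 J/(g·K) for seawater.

T_f ≈ 36.5 °C

Set heat shed by the hot body equal to heat absorbed by the cold body:
408·0.466·(114 − T) = 769·3.99·(T − 31.7)
190.13(114 − T) = 3068.3(T − 31.7)
3258.4 T = 118940  ⇒  T ≈ 36.50 °C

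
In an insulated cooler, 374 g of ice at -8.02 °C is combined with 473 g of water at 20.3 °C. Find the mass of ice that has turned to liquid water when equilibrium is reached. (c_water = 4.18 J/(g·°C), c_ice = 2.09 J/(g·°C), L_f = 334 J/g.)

Heat available from the water dropping to 0 °C: 473·4.18·20.3 = 40136 J.
Of that, 374·2.09·8.02 = 6268.9 J goes to bring the ice to 0 °C, leaving 33867 J.
To melt every bit of ice: 374·334 = 124916 J.
33867 J < 124916 J, so only part of the ice melts and the system sits at 0 °C.
Mass melted = 33867/334 ≈ 101.4 g.

m_melted ≈ 101 g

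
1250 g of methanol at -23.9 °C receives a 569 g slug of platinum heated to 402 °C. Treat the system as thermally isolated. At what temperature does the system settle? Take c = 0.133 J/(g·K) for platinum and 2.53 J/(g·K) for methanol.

T_f ≈ -13.9 °C

Let T be the final temperature. ΣQ_i = 0:
569*0.133*(T − 402) + 1250*2.53*(T − (-23.9)) = 0
(75.68 + 3162.5) T = 75.68*402 + 3162.5*(-23.9)
T = -45162/3238.2 ≈ -13.95 °C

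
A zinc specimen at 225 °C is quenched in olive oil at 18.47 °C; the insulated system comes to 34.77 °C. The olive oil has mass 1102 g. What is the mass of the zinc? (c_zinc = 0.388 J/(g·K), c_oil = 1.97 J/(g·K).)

|Q_zinc| = |Q_oil|:
m·0.388·(225 − 34.77) = 1102·1.97·(34.77 − 18.47)
73.81 m = 35386  ⇒  m ≈ 479.4 g

m ≈ 479 g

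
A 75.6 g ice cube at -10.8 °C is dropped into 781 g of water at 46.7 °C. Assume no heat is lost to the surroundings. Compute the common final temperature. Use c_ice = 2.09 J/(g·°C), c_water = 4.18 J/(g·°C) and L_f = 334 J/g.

T_f ≈ 35.0 °C

Taking heat into each body as positive, Σ m c ΔT = 0:
ice -10.8→0 °C: 75.6·2.09·10.8 = 1706.4; latent heat to melt: 75.6·334 = 25250; warm the meltwater: 316.01 T; water: 3264.6(T − 46.7)
3580.6 T = 152456 − 26957 = 125499
T ≈ 35.05 °C. Since T > 0 °C, the all-ice-melts assumption holds.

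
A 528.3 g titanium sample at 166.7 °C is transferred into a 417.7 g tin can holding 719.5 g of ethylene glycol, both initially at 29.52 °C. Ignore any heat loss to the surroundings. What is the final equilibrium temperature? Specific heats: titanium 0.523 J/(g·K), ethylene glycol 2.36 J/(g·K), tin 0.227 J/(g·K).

T_f ≈ 47.8 °C

Taking heat into each body as positive, Σ m c ΔT = 0:
528.3×0.523×(T − 166.7) + 719.5×2.36×(T − 29.52) + 417.7×0.227×(T − 29.52) = 0
(276.3 + 1698 + 94.82) T = 276.3×166.7 + 1698×29.52 + 94.82×29.52
T = 98984 / 2069.1 = 47.8 °C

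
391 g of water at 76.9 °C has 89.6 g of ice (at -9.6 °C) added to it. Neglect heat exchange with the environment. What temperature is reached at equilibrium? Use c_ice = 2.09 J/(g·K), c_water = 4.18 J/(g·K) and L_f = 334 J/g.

Sum of m c ΔT and latent-heat terms is zero:
warm ice to 0 °C: 89.6·2.09·(0 − (-9.6)) = 1797.7; latent heat to melt: 89.6·334 = 29926; meltwater 0→T: 89.6·4.18·T = 374.53 T; water: 1634.4(T − 76.9)
2008.9 T = 125684 − 31724 = 93960
T ≈ 46.77 °C (positive, so assuming full melt was valid).

T_f ≈ 46.8 °C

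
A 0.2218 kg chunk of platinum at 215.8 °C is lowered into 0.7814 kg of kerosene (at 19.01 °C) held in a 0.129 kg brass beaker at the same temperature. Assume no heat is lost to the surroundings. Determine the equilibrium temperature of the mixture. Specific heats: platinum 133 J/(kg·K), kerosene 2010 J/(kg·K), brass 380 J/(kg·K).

With ΣQ=0 the equilibrium temperature is the m·c-weighted mean:
T_f = (29.5·215.8 + 1570.6·19.01 + 49.02·19.01) / (29.5 + 1570.6 + 49.02)
    = 37155 / 1649.1 ≈ 22.53 °C

T_f ≈ 22.5 °C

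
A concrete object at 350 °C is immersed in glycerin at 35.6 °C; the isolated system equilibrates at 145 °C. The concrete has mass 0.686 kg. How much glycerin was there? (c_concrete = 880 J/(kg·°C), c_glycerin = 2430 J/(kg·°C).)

|Q_concrete| = |Q_glycerin|:
0.686×880×(350 − 145) = m×2430×(145 − 35.6)
265842 m = 123754  ⇒  m ≈ 0.4655 kg

m ≈ 0.466 kg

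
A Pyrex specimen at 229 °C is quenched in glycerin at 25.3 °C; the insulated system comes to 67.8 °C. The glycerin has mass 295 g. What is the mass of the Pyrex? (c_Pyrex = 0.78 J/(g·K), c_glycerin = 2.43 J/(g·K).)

|Q_Pyrex| = |Q_glycerin|:
m×0.78×(229 − 67.8) = 295×2.43×(67.8 − 25.3)
125.74 m = 30466  ⇒  m ≈ 242.3 g

m ≈ 242 g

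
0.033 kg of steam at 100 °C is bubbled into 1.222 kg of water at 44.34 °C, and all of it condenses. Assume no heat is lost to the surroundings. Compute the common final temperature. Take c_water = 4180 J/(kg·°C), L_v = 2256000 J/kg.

Energy balance with sensible and latent terms:
condense steam: −0.033·2256000 = −74448
  condensate cools 100→T: 0.033·4180·(T − 100) = 137.94(T − 100)
  original water: 5108(T − 44.34)
5245.9 T = 74448 + 13794 + 226487 = 314729
T ≈ 60.00 °C — below 100 °C, confirming all the steam condensed.

T_f ≈ 60.0 °C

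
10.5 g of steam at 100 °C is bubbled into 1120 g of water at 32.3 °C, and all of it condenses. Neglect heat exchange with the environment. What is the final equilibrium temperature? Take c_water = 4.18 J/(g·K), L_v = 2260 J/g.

T_f ≈ 38.0 °C

Taking heat into each body as positive, Σ m c ΔT = 0:
latent heat released on condensation: 10.5×2260 = 23730; condensed water 100 °C→T: 43.89(T − 100); water warms: 1120×4.18×(T − 32.3) = 4681.6(T − 32.3)
4725.5 T = 23730 + 4389 + 151216 = 179335
T ≈ 37.95 °C (< 100 °C, so full condensation is consistent).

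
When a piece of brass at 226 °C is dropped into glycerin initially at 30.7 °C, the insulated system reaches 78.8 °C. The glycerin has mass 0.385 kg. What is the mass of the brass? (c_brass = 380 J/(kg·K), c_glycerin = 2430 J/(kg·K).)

m ≈ 0.804 kg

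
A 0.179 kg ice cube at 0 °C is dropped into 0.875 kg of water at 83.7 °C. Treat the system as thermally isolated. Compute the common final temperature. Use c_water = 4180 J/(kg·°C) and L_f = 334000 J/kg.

T_f ≈ 55.9 °C

Taking heat into each body as positive, Σ m c ΔT = 0:
latent heat to melt: 0.179×334000 = 59786; warm the meltwater: 748.22 T; water: 3657.5(T − 83.7)
4405.7 T = 306133 − 59786 = 246347
T ≈ 55.92 °C — above 0 °C, consistent with complete melting.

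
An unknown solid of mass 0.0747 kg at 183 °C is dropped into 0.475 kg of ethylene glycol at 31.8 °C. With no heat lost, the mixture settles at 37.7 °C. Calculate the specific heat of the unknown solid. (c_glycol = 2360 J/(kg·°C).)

c ≈ 609 J/(kg·°C)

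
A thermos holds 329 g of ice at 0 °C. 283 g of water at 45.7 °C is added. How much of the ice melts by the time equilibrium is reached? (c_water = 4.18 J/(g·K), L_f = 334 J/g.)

Water can give up m c ΔT = 283·4.18·45.7 = 54060 J before reaching 0 °C.
To melt every bit of ice: 329·334 = 109886 J.
Since 54060 < 109886 J, not all the ice melts; equilibrium is at 0 °C.
m_melted·334 = 54060  ⇒  m_melted ≈ 161.9 g.

m_melted ≈ 162 g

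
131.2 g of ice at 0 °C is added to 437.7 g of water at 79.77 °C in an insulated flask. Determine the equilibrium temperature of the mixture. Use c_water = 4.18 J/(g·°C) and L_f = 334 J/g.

T_f ≈ 42.9 °C

Heat gained plus heat lost sum to zero:
latent heat to melt: 131.2·334 = 43821; meltwater 0→T: 131.2·4.18·T = 548.42 T; water cools: 437.7·4.18·(T − 79.77) = 1829.6(T − 79.77)
2378 T = 145946 − 43821 = 102125
T ≈ 42.95 °C (positive, so assuming full melt was valid).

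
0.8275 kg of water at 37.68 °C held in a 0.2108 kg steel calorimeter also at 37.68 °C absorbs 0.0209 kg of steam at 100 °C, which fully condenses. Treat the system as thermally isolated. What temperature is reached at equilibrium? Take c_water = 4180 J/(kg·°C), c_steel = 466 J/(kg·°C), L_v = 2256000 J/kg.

T_f ≈ 52.1 °C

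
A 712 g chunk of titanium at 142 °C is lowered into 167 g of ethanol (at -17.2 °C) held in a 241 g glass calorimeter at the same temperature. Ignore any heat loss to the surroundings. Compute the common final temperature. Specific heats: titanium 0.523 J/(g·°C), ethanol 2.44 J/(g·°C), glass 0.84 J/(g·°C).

Heat gained plus heat lost sum to zero:
712*0.523*(T − 142) + 167*2.44*(T − (-17.2)) + 241*0.84*(T − (-17.2)) = 0
982.3 T = 42387
T = 42387/982.3 ≈ 43.15 °C

T_f ≈ 43.2 °C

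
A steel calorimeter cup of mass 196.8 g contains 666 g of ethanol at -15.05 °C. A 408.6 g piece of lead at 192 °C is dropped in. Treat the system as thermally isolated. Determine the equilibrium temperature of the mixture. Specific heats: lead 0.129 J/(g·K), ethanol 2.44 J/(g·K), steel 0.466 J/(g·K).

Energy conservation, ΣQ = 0:
408.6·0.129·(T − 192) + 666·2.44·(T − (-15.05)) + 196.8·0.466·(T − (-15.05)) = 0
52.71(T − 192) + 1625(T − (-15.05)) + 91.71(T − (-15.05)) = 0
1769.5 T = -15717
T = -15717 / 1769.5 = -8.88 °C

T_f ≈ -8.9 °C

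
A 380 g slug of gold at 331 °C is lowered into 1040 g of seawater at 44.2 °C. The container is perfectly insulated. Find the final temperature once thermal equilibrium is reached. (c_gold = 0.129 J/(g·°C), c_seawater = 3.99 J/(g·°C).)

T_f ≈ 47.5 °C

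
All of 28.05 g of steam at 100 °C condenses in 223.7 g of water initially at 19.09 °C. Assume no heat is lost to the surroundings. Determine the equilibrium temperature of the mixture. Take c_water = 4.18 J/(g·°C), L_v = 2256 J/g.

T_f ≈ 88.2 °C

Heat gained plus heat lost sum to zero:
latent heat released on condensation: 28.05·2256 = 63281; condensed water 100 °C→T: 117.25(T − 100); water warms: 223.7·4.18·(T − 19.09) = 935.07(T − 19.09)
1052.3 T = 63281 + 11725 + 17850 = 92856
T ≈ 88.24 °C, under the boiling point, so the assumption holds.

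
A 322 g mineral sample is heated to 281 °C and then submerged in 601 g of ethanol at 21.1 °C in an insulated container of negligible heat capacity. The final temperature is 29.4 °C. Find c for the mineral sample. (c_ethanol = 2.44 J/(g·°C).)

Heat gained plus heat lost sum to zero:
322×c×(29.4 − 281) + 601×2.44×(29.4 − 21.1) = 0
-81015 c = -12171
c = -12171/-81015 ≈ 0.1502 J/(g·°C)

c ≈ 0.15 J/(g·°C)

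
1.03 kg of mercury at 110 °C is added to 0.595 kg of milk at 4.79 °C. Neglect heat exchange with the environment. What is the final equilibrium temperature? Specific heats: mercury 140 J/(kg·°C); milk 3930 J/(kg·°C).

T_f ≈ 10.9 °C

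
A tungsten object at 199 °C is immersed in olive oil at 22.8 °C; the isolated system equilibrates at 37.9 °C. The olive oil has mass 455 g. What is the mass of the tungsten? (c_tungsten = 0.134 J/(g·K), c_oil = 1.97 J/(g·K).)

Heat lost by the tungsten = heat gained by the oil:
m·0.134·(199 − 37.9) = 455·1.97·(37.9 − 22.8)
21.59 m = 13535  ⇒  m ≈ 627 g

m ≈ 627 g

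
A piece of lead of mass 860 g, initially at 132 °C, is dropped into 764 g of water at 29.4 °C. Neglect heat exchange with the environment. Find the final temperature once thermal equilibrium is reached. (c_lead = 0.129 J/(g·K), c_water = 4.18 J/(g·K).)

T_f ≈ 32.8 °C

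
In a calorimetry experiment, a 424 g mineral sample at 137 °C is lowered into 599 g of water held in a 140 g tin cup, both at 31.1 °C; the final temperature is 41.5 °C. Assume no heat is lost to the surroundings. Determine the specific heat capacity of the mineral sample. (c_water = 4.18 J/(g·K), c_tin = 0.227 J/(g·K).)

Energy conservation, ΣQ = 0:
424×c×(41.5 − 137) + 599×4.18×(41.5 − 31.1) + 140×0.227×(41.5 − 31.1) = 0
-40492 c = -26370
c = -26370/-40492 ≈ 0.6512 J/(g·K)

c ≈ 0.651 J/(g·K)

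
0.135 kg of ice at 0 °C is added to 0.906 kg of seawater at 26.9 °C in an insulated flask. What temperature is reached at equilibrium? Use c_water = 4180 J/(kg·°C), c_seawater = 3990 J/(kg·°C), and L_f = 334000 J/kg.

T_f ≈ 12.5 °C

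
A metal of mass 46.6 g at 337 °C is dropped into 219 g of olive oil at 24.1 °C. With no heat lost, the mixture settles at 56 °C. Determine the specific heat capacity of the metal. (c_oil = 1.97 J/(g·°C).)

m_s c (T_s − T_f) = m_oil c_oil (T_f − T_0):
46.6×c×(337 − 56) = 219×1.97×(56 − 24.1)
13095 c = 13763  ⇒  c ≈ 1.051 J/(g·°C)

c ≈ 1.05 J/(g·°C)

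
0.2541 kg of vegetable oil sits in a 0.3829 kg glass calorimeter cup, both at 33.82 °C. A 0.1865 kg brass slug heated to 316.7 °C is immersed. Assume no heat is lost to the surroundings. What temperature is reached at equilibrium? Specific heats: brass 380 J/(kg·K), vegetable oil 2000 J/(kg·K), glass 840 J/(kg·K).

T_f ≈ 56.1 °C

Energy conservation, ΣQ = 0:
0.1865*380*(T − 316.7) + 0.2541*2000*(T − 33.82) + 0.3829*840*(T − 33.82) = 0
70.87(T − 316.7) + 508.2(T − 33.82) + 321.64(T − 33.82) = 0
(70.87 + 508.2 + 321.64) T = 70.87*316.7 + 508.2*33.82 + 321.64*33.82
T = 50510 / 900.71 = 56.1 °C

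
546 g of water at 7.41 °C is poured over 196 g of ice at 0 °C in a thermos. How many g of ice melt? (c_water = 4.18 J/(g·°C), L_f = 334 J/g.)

m_melted ≈ 50.6 g

Cooling the water to 0 °C releases 546×4.18×7.41 = 16912 J.
Melting all 196 g of ice would need 196×334 = 65464 J.
That's not enough to melt it all — equilibrium is at 0 °C with ice remaining.
m_melt = 16912 / L_f = 50.63 g.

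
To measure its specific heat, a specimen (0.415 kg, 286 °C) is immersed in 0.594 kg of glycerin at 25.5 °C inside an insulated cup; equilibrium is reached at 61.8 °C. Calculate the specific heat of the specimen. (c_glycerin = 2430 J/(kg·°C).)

c ≈ 563 J/(kg·°C)

m_s c (T_s − T_f) = m_glycerin c_glycerin (T_f − T_0):
0.415·c·(286 − 61.8) = 0.594·2430·(61.8 − 25.5)
93.04 c = 52396  ⇒  c ≈ 563.1 J/(kg·°C)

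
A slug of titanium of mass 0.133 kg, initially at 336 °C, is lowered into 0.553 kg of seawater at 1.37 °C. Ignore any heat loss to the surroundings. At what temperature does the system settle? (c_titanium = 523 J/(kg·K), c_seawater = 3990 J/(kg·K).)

T_f ≈ 11.6 °C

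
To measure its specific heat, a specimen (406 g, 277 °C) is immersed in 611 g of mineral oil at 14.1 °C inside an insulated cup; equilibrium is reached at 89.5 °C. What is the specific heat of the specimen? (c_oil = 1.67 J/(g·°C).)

c ≈ 1.01 J/(g·°C)

Energy conservation, ΣQ = 0:
406·c·(89.5 − 277) + 611·1.67·(89.5 − 14.1) = 0
-76125 c = -76936
c = -76936/-76125 ≈ 1.011 J/(g·°C)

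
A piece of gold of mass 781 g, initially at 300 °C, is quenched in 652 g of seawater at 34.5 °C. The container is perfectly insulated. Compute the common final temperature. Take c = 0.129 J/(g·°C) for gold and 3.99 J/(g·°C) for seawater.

Energy conservation, ΣQ = 0:
781×0.129×(T − 300) + 652×3.99×(T − 34.5) = 0
100.75(T − 300) + 2601.5(T − 34.5) = 0
(100.75 + 2601.5) T = 100.75×300 + 2601.5×34.5
T = 119976/2702.2 ≈ 44.40 °C

T_f ≈ 44.4 °C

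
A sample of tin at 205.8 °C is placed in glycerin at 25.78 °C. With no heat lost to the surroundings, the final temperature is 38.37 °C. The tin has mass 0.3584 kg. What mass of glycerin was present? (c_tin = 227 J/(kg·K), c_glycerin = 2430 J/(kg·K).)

m ≈ 0.445 kg

Energy conservation, ΣQ = 0:
0.3584×227×(38.37 − 205.8) + m×2430×(38.37 − 25.78) = 0
30594 m = 13622
m = 13622/30594 ≈ 0.4452 kg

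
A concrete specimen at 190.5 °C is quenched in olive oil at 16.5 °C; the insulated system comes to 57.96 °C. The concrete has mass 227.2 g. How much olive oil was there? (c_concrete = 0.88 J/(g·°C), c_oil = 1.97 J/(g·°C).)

Heat lost by the concrete = heat gained by the oil:
227.2·0.88·(190.5 − 57.96) = m·1.97·(57.96 − 16.5)
81.68 m = 26500  ⇒  m ≈ 324.4 g

m ≈ 324 g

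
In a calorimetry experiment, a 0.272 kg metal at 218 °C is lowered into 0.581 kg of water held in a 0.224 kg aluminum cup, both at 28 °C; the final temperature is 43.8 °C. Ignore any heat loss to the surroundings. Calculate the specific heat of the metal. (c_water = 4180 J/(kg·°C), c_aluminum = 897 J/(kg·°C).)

c ≈ 877 J/(kg·°C)

Energy conservation, ΣQ = 0:
0.272·c·(43.8 − 218) + 0.581·4180·(43.8 − 28) + 0.224·897·(43.8 − 28) = 0
-47.38 c = -41546
c = -41546/-47.38 ≈ 876.8 J/(kg·°C)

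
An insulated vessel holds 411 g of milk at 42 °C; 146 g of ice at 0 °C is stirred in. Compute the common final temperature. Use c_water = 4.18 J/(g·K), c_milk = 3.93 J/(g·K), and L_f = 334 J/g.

T_f ≈ 8.6 °C

Conservation of energy gives ΣQ = 0:
fusion: m_ice L_f = 146·334 = 48764; meltwater 0→T: 146·4.18·T = 610.28 T; milk: 1615.2(T − 42)
2225.5 T = 67840 − 48764 = 19076
T ≈ 8.57 °C. Since T > 0 °C, the all-ice-melts assumption holds.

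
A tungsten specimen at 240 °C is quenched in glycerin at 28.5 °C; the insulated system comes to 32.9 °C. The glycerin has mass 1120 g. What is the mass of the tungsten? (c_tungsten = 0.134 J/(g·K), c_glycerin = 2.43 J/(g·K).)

Let T be the final temperature. ΣQ_i = 0:
m·0.134·(32.9 − 240) + 1120·2.43·(32.9 − 28.5) = 0
-27.75 m = -11975
m = -11975/-27.75 ≈ 431.5 g

m ≈ 432 g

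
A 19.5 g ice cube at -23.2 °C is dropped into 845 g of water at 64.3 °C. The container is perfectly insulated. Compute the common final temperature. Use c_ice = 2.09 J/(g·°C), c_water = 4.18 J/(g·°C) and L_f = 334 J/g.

T_f ≈ 60.8 °C

Net heat exchanged in the isolated system is zero:
warm ice to 0 °C: 19.5×2.09×(0 − (-23.2)) = 945.52; fusion: m_ice L_f = 19.5×334 = 6513; warm the meltwater: 81.51 T; water cools: 845×4.18×(T − 64.3) = 3532.1(T − 64.3)
3613.6 T = 227114 − 7458.5 = 219656
T ≈ 60.79 °C. Since T > 0 °C, the all-ice-melts assumption holds.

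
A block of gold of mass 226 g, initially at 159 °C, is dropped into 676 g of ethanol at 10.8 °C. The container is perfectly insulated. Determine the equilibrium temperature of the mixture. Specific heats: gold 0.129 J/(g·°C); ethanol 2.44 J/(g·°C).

T_f ≈ 13.4 °C

T_f = Σ m_i c_i T_i / Σ m_i c_i:
T_f = (29.15·159 + 1649.4·10.8) / (29.15 + 1649.4)
    = 22449 / 1678.6 ≈ 13.37 °C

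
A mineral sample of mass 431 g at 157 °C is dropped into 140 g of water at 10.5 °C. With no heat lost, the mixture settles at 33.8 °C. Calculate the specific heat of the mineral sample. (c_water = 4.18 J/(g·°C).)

c ≈ 0.257 J/(g·°C)

Energy conservation, ΣQ = 0:
431·c·(33.8 − 157) + 140·4.18·(33.8 − 10.5) = 0
-53099 c = -13635
c = -13635/-53099 ≈ 0.2568 J/(g·°C)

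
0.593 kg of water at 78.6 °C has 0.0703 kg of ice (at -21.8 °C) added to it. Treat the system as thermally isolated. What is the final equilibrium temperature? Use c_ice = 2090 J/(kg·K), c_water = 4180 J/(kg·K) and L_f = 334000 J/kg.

T_f ≈ 60.6 °C

Energy conservation, ΣQ = 0:
warm ice to 0 °C: 0.0703×2090×(0 − (-21.8)) = 3203; melt ice: 0.0703×334000 = 23480; warm the meltwater: 293.85 T; water: 2478.7(T − 78.6)
2772.6 T = 194829 − 26683 = 168146
T ≈ 60.65 °C. Since T > 0 °C, the all-ice-melts assumption holds.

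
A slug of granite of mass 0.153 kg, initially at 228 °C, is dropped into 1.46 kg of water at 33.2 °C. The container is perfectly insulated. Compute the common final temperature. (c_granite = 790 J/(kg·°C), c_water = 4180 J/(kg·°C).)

T_f ≈ 37.0 °C

Energy conservation, ΣQ = 0:
0.153·790·(T − 228) + 1.46·4180·(T − 33.2) = 0
120.87(T − 228) + 6102.8(T − 33.2) = 0
6223.7 T = 230171
T ≈ 36.98 °C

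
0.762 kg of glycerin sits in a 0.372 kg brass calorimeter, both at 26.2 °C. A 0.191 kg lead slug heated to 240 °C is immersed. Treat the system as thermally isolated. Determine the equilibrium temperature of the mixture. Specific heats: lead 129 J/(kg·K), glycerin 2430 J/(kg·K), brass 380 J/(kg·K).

T_f ≈ 28.8 °C

With ΣQ=0 the equilibrium temperature is the m·c-weighted mean:
T_f = (24.64·240 + 1851.7·26.2 + 141.36·26.2) / (24.64 + 1851.7 + 141.36)
    = 58130 / 2017.7 ≈ 28.81 °C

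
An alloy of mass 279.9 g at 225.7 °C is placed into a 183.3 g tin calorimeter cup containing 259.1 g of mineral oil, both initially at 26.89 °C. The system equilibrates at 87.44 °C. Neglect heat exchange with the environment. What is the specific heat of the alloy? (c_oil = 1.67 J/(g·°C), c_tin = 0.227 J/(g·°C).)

Net heat exchanged in the isolated system is zero:
279.9·c·(87.44 − 225.7) + 259.1·1.67·(87.44 − 26.89) + 183.3·0.227·(87.44 − 26.89) = 0
-38699 c = -28719
c = -28719/-38699 ≈ 0.7421 J/(g·°C)

c ≈ 0.742 J/(g·°C)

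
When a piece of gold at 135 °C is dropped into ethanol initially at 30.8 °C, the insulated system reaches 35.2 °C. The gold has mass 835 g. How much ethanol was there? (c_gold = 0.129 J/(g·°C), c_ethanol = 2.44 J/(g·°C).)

m ≈ 1000 g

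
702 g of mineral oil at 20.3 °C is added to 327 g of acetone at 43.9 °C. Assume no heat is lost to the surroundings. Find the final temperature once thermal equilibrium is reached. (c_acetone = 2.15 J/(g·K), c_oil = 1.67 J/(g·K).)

|Q_acetone| = |Q_oil|:
327×2.15×(43.9 − T) = 702×1.67×(T − 20.3)
703.05(43.9 − T) = 1172.3(T − 20.3)
1875.4 T = 54662  ⇒  T ≈ 29.15 °C

T_f ≈ 29.1 °C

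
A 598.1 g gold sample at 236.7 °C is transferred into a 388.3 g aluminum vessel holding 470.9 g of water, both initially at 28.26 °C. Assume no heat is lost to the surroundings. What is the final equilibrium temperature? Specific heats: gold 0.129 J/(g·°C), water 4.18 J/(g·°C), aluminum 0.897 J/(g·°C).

T_f ≈ 35.0 °C

Conservation of energy gives ΣQ = 0:
598.1×0.129×(T − 236.7) + 470.9×4.18×(T − 28.26) + 388.3×0.897×(T − 28.26) = 0
77.15(T − 236.7) + 1968.4(T − 28.26) + 348.31(T − 28.26) = 0
(77.15 + 1968.4 + 348.31) T = 77.15×236.7 + 1968.4×28.26 + 348.31×28.26
T = 83732/2393.8 ≈ 34.98 °C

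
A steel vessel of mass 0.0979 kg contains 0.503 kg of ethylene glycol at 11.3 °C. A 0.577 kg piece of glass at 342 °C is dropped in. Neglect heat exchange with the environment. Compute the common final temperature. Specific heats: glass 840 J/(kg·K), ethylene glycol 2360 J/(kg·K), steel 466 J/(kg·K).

Energy conservation, ΣQ = 0:
0.577×840×(T − 342) + 0.503×2360×(T − 11.3) + 0.0979×466×(T − 11.3) = 0
1717.4 T = 179690
T ≈ 104.63 °C

T_f ≈ 104.6 °C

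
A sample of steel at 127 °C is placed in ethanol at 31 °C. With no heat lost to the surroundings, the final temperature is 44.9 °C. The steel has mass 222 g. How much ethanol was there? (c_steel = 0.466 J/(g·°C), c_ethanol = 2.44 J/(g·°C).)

m ≈ 250 g

Taking heat into each body as positive, Σ m c ΔT = 0:
222·0.466·(44.9 − 127) + m·2.44·(44.9 − 31) = 0
33.92 m = 8493.4
m = 8493.4/33.92 ≈ 250.4 g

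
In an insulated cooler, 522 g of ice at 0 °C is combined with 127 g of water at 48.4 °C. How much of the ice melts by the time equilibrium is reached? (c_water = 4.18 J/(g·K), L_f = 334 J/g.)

m_melted ≈ 76.9 g

Heat available from the water dropping to 0 °C: 127·4.18·48.4 = 25694 J.
To melt every bit of ice: 522·334 = 174348 J.
Since 25694 < 174348 J, not all the ice melts; equilibrium is at 0 °C.
m_melt = 25694 / L_f = 76.93 g.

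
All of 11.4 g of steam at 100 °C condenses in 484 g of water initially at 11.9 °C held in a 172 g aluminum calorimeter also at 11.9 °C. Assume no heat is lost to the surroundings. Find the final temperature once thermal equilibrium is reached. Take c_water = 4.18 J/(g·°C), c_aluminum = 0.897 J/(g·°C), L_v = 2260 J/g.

T_f ≈ 25.4 °C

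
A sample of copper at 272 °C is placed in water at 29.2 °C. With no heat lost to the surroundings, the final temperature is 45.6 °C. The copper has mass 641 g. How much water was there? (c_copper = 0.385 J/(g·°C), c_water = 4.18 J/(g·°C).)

m ≈ 815 g

|Q_copper| = |Q_water|:
641·0.385·(272 − 45.6) = m·4.18·(45.6 − 29.2)
68.55 m = 55872  ⇒  m ≈ 815 g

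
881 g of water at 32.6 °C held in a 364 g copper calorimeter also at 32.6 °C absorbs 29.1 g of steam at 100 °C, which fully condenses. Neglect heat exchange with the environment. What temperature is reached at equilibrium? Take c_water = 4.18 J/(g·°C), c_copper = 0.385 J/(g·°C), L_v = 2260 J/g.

T_f ≈ 51.4 °C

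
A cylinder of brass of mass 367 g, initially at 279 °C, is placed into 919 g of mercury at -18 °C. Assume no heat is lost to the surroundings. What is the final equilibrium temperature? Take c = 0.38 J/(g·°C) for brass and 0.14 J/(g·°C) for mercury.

Let T be the final temperature. ΣQ_i = 0:
367×0.38×(T − 279) + 919×0.14×(T − (-18)) = 0
139.46(T − 279) + 128.66(T − (-18)) = 0
268.12 T = 36593
T = 36593 / 268.12 = 136 °C

T_f ≈ 136.5 °C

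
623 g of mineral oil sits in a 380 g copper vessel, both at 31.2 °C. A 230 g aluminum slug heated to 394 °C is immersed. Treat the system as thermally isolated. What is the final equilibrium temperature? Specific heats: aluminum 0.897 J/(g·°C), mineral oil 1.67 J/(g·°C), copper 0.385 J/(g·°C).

Let T be the final temperature. ΣQ_i = 0:
230·0.897·(T − 394) + 623·1.67·(T − 31.2) + 380·0.385·(T − 31.2) = 0
206.31(T − 394) + 1040.4(T − 31.2) + 146.3(T − 31.2) = 0
(206.31 + 1040.4 + 146.3) T = 206.31·394 + 1040.4·31.2 + 146.3·31.2
T ≈ 84.93 °C

T_f ≈ 84.9 °C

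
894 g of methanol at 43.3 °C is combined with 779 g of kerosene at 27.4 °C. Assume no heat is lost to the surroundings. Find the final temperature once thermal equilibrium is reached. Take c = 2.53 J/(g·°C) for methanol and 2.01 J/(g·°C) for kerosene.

T_f ≈ 36.8 °C

|Q_methanol| = |Q_kerosene|:
894*2.53*(43.3 − T) = 779*2.01*(T − 27.4)
2261.8(43.3 − T) = 1565.8(T − 27.4)
3827.6 T = 140839  ⇒  T ≈ 36.80 °C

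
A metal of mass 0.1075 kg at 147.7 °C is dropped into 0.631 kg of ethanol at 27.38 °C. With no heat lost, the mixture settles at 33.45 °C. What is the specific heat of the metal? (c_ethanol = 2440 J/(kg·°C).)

m_s c (T_s − T_f) = m_ethanol c_ethanol (T_f − T_0):
0.1075·c·(147.7 − 33.45) = 0.631·2440·(33.45 − 27.38)
12.28 c = 9345.6  ⇒  c ≈ 760.9 J/(kg·°C)

c ≈ 761 J/(kg·°C)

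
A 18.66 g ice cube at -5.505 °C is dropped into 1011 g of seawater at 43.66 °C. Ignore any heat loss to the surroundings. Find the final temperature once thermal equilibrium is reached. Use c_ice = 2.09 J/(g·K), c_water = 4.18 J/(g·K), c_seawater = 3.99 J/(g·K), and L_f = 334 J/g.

Energy balance with sensible and latent terms:
warm ice to 0 °C: 18.66×2.09×(0 − (-5.505)) = 214.69; fusion: m_ice L_f = 18.66×334 = 6232.4; meltwater 0→T: 18.66×4.18×T = 78 T; seawater: 4033.9(T − 43.66)
4111.9 T = 176120 − 6447.1 = 169673
T ≈ 41.26 °C (positive, so assuming full melt was valid).

T_f ≈ 41.3 °C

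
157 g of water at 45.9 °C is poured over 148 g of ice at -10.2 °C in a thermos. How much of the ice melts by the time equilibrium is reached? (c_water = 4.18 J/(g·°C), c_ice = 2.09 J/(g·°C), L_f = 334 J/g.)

Water can give up m c ΔT = 157×4.18×45.9 = 30122 J before reaching 0 °C.
Warming the ice to 0 °C takes 148×2.09×10.2 = 3155.1 J, leaving 26967 J for melting.
Melting all 148 g of ice would need 148×334 = 49432 J.
That's not enough to melt it all — equilibrium is at 0 °C with ice remaining.
Mass melted = 26967/334 ≈ 80.74 g.

m_melted ≈ 80.7 g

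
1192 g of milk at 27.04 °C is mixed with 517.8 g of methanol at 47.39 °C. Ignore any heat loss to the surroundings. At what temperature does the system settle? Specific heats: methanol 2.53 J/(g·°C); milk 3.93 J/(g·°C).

T_f ≈ 31.5 °C

Conservation of energy gives ΣQ = 0:
517.8×2.53×(T − 47.39) + 1192×3.93×(T − 27.04) = 0
(1310 + 4684.6) T = 1310×47.39 + 4684.6×27.04
T ≈ 31.49 °C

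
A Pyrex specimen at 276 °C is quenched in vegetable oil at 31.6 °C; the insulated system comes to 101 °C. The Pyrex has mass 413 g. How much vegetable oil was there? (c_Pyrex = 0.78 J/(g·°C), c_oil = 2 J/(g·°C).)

m ≈ 406 g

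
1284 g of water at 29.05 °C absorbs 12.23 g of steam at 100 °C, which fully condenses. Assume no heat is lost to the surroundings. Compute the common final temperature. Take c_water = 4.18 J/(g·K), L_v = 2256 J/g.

Energy balance with sensible and latent terms:
steam→water at 100 °C releases m L_v = 12.23×2256 = 27591
  condensed water 100 °C→T: 51.12(T − 100)
  water warms: 1284×4.18×(T − 29.05) = 5367.1(T − 29.05)
5418.2 T = 27591 + 5112.1 + 155915 = 188618
T ≈ 34.81 °C, under the boiling point, so the assumption holds.

T_f ≈ 34.8 °C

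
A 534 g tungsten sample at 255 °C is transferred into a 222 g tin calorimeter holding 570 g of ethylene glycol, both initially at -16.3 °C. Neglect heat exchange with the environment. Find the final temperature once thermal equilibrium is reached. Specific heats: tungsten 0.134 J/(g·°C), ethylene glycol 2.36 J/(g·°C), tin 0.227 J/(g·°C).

Taking heat into each body as positive, Σ m c ΔT = 0:
534·0.134·(T − 255) + 570·2.36·(T − (-16.3)) + 222·0.227·(T − (-16.3)) = 0
71.56(T − 255) + 1345.2(T − (-16.3)) + 50.39(T − (-16.3)) = 0
1467.1 T = -4501.4
T ≈ -3.07 °C

T_f ≈ -3.1 °C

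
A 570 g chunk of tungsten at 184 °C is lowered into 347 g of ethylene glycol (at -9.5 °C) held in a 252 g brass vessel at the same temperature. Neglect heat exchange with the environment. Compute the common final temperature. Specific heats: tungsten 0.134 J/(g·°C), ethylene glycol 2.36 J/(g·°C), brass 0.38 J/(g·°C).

T_f ≈ 5.4 °C

Net heat exchanged in the isolated system is zero:
570*0.134*(T − 184) + 347*2.36*(T − (-9.5)) + 252*0.38*(T − (-9.5)) = 0
76.38(T − 184) + 818.92(T − (-9.5)) + 95.76(T − (-9.5)) = 0
991.06 T = 5364.5
T ≈ 5.41 °C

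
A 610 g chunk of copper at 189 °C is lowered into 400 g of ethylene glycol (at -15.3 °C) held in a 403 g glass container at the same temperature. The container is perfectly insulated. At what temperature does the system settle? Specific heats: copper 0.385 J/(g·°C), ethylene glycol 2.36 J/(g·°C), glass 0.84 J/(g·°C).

T_f ≈ 16.3 °C

Net heat exchanged in the isolated system is zero:
610·0.385·(T − 189) + 400·2.36·(T − (-15.3)) + 403·0.84·(T − (-15.3)) = 0
234.85(T − 189) + 944(T − (-15.3)) + 338.52(T − (-15.3)) = 0
(234.85 + 944 + 338.52) T = 234.85·189 + 944·(-15.3) + 338.52·(-15.3)
T = 24764 / 1517.4 = 16.3 °C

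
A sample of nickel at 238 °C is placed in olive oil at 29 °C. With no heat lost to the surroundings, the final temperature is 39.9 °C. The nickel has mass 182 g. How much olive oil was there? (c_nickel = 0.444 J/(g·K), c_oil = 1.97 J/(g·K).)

Heat lost by the nickel = heat gained by the oil:
182×0.444×(238 − 39.9) = m×1.97×(39.9 − 29)
21.47 m = 16008  ⇒  m ≈ 745.5 g

m ≈ 745 g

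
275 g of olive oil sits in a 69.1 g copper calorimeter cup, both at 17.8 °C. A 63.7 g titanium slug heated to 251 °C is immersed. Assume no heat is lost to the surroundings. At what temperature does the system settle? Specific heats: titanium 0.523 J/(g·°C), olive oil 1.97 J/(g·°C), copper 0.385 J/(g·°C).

T_f ≈ 30.7 °C

Conservation of energy gives ΣQ = 0:
63.7×0.523×(T − 251) + 275×1.97×(T − 17.8) + 69.1×0.385×(T − 17.8) = 0
33.32(T − 251) + 541.75(T − 17.8) + 26.6(T − 17.8) = 0
(33.32 + 541.75 + 26.6) T = 33.32×251 + 541.75×17.8 + 26.6×17.8
T = 18479/601.67 ≈ 30.71 °C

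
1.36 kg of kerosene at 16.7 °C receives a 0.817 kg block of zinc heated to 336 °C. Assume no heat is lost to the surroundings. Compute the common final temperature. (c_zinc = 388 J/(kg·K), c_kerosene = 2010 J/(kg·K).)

|Q_zinc| = |Q_kerosene|:
0.817·388·(336 − T) = 1.36·2010·(T − 16.7)
317(336 − T) = 2733.6(T − 16.7)
3050.6 T = 152162  ⇒  T ≈ 49.88 °C

T_f ≈ 49.9 °C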